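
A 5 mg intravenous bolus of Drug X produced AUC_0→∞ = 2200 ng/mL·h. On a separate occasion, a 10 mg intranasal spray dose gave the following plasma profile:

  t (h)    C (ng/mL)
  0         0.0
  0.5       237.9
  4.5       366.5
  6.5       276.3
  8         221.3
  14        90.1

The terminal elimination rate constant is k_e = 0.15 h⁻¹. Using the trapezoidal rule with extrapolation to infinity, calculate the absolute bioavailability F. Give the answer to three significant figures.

Trapezoidal AUC_0→14 (intranasal spray):
  [0→0.5]: (0.0+237.9)/2 × 0.5 = 59.475
  [0.5→4.5]: (237.9+366.5)/2 × 4 = 1208.8
  [4.5→6.5]: (366.5+276.3)/2 × 2 = 642.8
  [6.5→8]: (276.3+221.3)/2 × 1.5 = 373.2
  [8→14]: (221.3+90.1)/2 × 6 = 934.2
  Sum = 3218.475 ng/mL·h
Tail: C_last/k_e = 90.1/0.15 = 600.667
AUC_0→∞ (intranasal spray) = 3218.475 + 600.667 = 3819.142 ng/mL·h
F = (AUC_ev/D_ev)/(AUC_iv/D_iv) = (3819.142/10)/(2200/5) = 381.9142/440 = 0.8680

F = 0.868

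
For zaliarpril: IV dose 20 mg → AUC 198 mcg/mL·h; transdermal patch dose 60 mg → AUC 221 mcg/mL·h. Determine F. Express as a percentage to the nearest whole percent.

F = 37%

F = (AUC_ev / D_ev) / (AUC_iv / D_iv)
  = (221/60) / (198/20)
  = 3.68333 / 9.9 = 0.3721
  = 37.21%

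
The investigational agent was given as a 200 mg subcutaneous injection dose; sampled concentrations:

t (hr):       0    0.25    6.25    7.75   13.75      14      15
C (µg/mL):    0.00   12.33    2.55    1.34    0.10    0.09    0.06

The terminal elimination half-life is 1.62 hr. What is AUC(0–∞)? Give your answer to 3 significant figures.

AUC = 53.7 µg/mL·hr

Trapezoidal AUC_0→15:
  [0→0.25]: (0.00+12.33)/2 × 0.25 = 1.54125
  [0.25→6.25]: (12.33+2.55)/2 × 6 = 44.64
  [6.25→7.75]: (2.55+1.34)/2 × 1.5 = 2.9175
  [7.75→13.75]: (1.34+0.10)/2 × 6 = 4.32
  [13.75→14]: (0.10+0.09)/2 × 0.25 = 0.02375
  [14→15]: (0.09+0.06)/2 × 1 = 0.075
  Sum = 53.5175 µg/mL·hr
k_e = ln2 / t½ = 0.693147 / 1.62 = 0.4279 hr^-1
Extrapolated tail: C_last / k_e = 0.06 / 0.4279 = 0.140
AUC_0→∞ = 53.5175 + 0.140 = 53.6575 µg/mL·hr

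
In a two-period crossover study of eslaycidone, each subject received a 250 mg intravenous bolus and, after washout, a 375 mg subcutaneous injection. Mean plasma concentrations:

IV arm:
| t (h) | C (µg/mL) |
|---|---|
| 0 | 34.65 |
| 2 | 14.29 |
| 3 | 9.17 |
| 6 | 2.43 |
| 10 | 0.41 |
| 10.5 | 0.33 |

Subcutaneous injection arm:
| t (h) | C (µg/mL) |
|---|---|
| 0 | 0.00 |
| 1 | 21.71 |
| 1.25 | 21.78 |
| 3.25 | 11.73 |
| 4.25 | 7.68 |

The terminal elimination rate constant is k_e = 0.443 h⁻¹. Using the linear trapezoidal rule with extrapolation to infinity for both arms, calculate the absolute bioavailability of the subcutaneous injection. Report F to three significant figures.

F = 0.605

Trapezoidal AUC_0→10.5 (IV):
  [0→2]: (34.65+14.29)/2 × 2 = 48.94
  [2→3]: (14.29+9.17)/2 × 1 = 11.73
  [3→6]: (9.17+2.43)/2 × 3 = 17.4
  [6→10]: (2.43+0.41)/2 × 4 = 5.68
  [10→10.5]: (0.41+0.33)/2 × 0.5 = 0.185
  Sum = 83.935 µg/mL·h
IV tail: 0.33/0.443 = 0.745; AUC_iv,0→∞ = 83.935 + 0.745 = 84.68 µg/mL·h
Trapezoidal AUC_0→4.25 (subcutaneous injection):
  [0→1]: (0.00+21.71)/2 × 1 = 10.855
  [1→1.25]: (21.71+21.78)/2 × 0.25 = 5.43625
  [1.25→3.25]: (21.78+11.73)/2 × 2 = 33.51
  [3.25→4.25]: (11.73+7.68)/2 × 1 = 9.705
  Sum = 59.50625 µg/mL·h
subcutaneous injection tail: 7.68/0.443 = 17.336; AUC_ev,0→∞ = 59.50625 + 17.336 = 76.84225 µg/mL·h
F = (AUC_ev/D_ev)/(AUC_iv/D_iv) = (76.84225/375)/(84.68/250) = 0.204913/0.33872 = 0.6050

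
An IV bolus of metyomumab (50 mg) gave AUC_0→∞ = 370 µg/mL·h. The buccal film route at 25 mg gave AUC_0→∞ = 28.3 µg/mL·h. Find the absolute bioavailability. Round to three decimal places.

F = (AUC_ev / D_ev) / (AUC_iv / D_iv)
  = (28.3/25) / (370/50)
  = 1.132 / 7.4 = 0.1530

F = 0.153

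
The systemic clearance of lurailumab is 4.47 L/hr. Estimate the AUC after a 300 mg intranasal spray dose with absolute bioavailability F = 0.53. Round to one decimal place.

AUC_0→∞ = F × Dose / CL
        = 0.53 × 300 / 4.47 = 35.5705 mg/L·hr

AUC = 35.6 mg/L·hr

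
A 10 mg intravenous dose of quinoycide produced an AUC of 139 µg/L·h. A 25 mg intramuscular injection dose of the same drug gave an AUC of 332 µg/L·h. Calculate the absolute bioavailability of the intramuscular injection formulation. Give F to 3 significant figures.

F = (AUC_ev / D_ev) / (AUC_iv / D_iv)
  = (332/25) / (139/10)
  = 13.28 / 13.9 = 0.9554

F = 0.955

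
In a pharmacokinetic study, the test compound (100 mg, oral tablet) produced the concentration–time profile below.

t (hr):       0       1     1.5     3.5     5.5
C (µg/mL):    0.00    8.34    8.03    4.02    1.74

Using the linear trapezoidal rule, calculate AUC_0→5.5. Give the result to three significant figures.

Trapezoidal AUC_0→5.5:
  [0→1]: (0.00+8.34)/2 × 1 = 4.17
  [1→1.5]: (8.34+8.03)/2 × 0.5 = 4.0925
  [1.5→3.5]: (8.03+4.02)/2 × 2 = 12.05
  [3.5→5.5]: (4.02+1.74)/2 × 2 = 5.76
  Sum = 26.0725 µg/mL·hr

AUC = 26.1 µg/mL·hr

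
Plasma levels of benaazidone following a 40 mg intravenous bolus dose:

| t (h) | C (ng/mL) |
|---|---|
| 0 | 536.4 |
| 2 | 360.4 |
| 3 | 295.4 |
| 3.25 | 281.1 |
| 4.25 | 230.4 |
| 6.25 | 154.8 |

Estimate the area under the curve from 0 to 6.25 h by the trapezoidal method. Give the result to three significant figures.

AUC = 1940 ng/mL·h

Trapezoidal AUC_0→6.25:
  [0→2]: (536.4+360.4)/2 × 2 = 896.8
  [2→3]: (360.4+295.4)/2 × 1 = 327.9
  [3→3.25]: (295.4+281.1)/2 × 0.25 = 72.0625
  [3.25→4.25]: (281.1+230.4)/2 × 1 = 255.75
  [4.25→6.25]: (230.4+154.8)/2 × 2 = 385.2
  Sum = 1937.7125 ng/mL·h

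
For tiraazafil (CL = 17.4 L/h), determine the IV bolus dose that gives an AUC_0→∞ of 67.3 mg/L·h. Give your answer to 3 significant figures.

Dose = 1170 mg

Dose_iv = CL × AUC_0→∞
     = 17.4 × 67.3 = 1171.02 mg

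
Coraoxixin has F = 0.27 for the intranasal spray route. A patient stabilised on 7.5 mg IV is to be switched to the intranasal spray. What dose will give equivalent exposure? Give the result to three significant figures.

For equal systemic exposure: F × D_ev = D_iv
D_ev = D_iv / F = 7.5 / 0.27 = 27.7778 mg

D_intranasal = 27.8 mg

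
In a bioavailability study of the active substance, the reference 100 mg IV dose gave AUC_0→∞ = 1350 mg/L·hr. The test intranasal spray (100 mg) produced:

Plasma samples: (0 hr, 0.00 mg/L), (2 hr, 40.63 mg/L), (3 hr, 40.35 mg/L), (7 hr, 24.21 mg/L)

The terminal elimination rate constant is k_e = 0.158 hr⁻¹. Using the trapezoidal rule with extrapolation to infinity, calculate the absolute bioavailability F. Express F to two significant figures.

Trapezoidal AUC_0→7 (intranasal spray):
  [0→2]: (0.00+40.63)/2 × 2 = 40.63
  [2→3]: (40.63+40.35)/2 × 1 = 40.49
  [3→7]: (40.35+24.21)/2 × 4 = 129.12
  Sum = 210.24 mg/L·hr
Tail: C_last/k_e = 24.21/0.158 = 153.228
AUC_0→∞ (intranasal spray) = 210.24 + 153.228 = 363.468 mg/L·hr
F = (AUC_ev/D_ev)/(AUC_iv/D_iv) = (363.468/100)/(1350/100) = 3.63468/13.5 = 0.2692

F = 0.27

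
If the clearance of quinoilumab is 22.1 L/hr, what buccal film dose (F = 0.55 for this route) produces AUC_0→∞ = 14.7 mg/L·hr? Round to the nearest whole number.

Dose = CL × AUC_0→∞ / F
     = 22.1 × 14.7 / 0.55 = 590.673 mg

Dose = 591 mg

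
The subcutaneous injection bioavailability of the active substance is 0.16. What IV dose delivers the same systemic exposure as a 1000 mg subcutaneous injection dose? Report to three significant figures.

Systemic exposure from an extravascular dose = F × D_ev, so the equivalent IV dose is F × D_ev.
D_iv = F × D_ev = 0.16 × 1000 = 160 mg

D_iv = 160 mg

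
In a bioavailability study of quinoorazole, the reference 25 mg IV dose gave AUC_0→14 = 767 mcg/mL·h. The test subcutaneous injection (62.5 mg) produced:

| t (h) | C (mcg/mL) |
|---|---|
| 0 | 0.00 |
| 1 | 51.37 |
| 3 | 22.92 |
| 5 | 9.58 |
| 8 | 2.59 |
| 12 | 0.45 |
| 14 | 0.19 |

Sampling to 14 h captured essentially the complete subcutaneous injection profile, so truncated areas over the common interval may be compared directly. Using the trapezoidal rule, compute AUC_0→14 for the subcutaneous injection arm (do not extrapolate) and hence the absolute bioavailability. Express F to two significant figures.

F = 0.082

Trapezoidal AUC_0→14 (subcutaneous injection):
  [0→1]: (0.00+51.37)/2 × 1 = 25.685
  [1→3]: (51.37+22.92)/2 × 2 = 74.29
  [3→5]: (22.92+9.58)/2 × 2 = 32.5
  [5→8]: (9.58+2.59)/2 × 3 = 18.255
  [8→12]: (2.59+0.45)/2 × 4 = 6.08
  [12→14]: (0.45+0.19)/2 × 2 = 0.64
  Sum = 157.45 mcg/mL·h
F = (AUC_ev/D_ev)/(AUC_iv/D_iv) = (157.45/62.5)/(767/25) = 2.5192/30.68 = 0.0821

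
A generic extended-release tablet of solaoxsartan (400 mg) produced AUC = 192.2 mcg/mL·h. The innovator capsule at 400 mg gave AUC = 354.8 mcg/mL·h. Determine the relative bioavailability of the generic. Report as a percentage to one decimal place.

F_rel = (AUC_test/D_test) / (AUC_ref/D_ref)
      = (192.2/400) / (354.8/400)
      = 0.4805 / 0.887 = 0.5417 = 54.17%

F_rel = 54.2%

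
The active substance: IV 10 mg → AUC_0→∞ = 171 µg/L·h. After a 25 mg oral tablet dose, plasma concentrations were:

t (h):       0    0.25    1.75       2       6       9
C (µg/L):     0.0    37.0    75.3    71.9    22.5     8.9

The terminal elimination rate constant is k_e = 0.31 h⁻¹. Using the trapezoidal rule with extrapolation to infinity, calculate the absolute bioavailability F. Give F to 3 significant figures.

Trapezoidal AUC_0→9 (oral tablet):
  [0→0.25]: (0.0+37.0)/2 × 0.25 = 4.625
  [0.25→1.75]: (37.0+75.3)/2 × 1.5 = 84.225
  [1.75→2]: (75.3+71.9)/2 × 0.25 = 18.4
  [2→6]: (71.9+22.5)/2 × 4 = 188.8
  [6→9]: (22.5+8.9)/2 × 3 = 47.1
  Sum = 343.15 µg/L·h
Tail: C_last/k_e = 8.9/0.31 = 28.710
AUC_0→∞ (oral tablet) = 343.15 + 28.710 = 371.86 µg/L·h
F = (AUC_ev/D_ev)/(AUC_iv/D_iv) = (371.86/25)/(171/10) = 14.8744/17.1 = 0.8698

F = 0.870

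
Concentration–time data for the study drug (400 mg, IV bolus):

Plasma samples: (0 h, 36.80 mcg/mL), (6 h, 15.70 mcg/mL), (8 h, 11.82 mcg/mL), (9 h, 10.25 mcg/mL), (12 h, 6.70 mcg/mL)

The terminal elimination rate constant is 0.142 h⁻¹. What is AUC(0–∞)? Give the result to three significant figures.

Trapezoidal AUC_0→12:
  [0→6]: (36.80+15.70)/2 × 6 = 157.5
  [6→8]: (15.70+11.82)/2 × 2 = 27.52
  [8→9]: (11.82+10.25)/2 × 1 = 11.035
  [9→12]: (10.25+6.70)/2 × 3 = 25.425
  Sum = 221.48 mcg/mL·h
Extrapolated tail: C_last / k_e = 6.70 / 0.142 = 47.183
AUC_0→∞ = 221.48 + 47.183 = 268.663 mcg/mL·h

AUC = 269 mcg/mL·h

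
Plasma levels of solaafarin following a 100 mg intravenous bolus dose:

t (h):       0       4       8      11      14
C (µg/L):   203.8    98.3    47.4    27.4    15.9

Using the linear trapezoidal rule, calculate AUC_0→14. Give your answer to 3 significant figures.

AUC = 1070 µg/L·h

Trapezoidal AUC_0→14:
  [0→4]: (203.8+98.3)/2 × 4 = 604.2
  [4→8]: (98.3+47.4)/2 × 4 = 291.4
  [8→11]: (47.4+27.4)/2 × 3 = 112.2
  [11→14]: (27.4+15.9)/2 × 3 = 64.95
  Sum = 1072.75 µg/L·h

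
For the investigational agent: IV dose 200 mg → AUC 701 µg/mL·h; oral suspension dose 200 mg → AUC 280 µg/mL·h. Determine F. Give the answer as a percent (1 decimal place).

F = 39.9%

F = (AUC_ev / D_ev) / (AUC_iv / D_iv)
  = (280/200) / (701/200)
  = 1.4 / 3.505 = 0.3994
  = 39.94%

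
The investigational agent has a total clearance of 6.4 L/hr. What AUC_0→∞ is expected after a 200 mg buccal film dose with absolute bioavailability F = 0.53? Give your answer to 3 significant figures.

AUC = 16.6 mg/L·hr

AUC_0→∞ = F × Dose / CL
        = 0.53 × 200 / 6.4 = 16.5625 mg/L·hr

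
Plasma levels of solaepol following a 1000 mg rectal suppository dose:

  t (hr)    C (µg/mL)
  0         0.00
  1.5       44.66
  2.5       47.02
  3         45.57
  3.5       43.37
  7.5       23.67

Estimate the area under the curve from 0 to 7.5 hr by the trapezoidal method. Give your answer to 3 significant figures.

Trapezoidal AUC_0→7.5:
  [0→1.5]: (0.00+44.66)/2 × 1.5 = 33.495
  [1.5→2.5]: (44.66+47.02)/2 × 1 = 45.84
  [2.5→3]: (47.02+45.57)/2 × 0.5 = 23.1475
  [3→3.5]: (45.57+43.37)/2 × 0.5 = 22.235
  [3.5→7.5]: (43.37+23.67)/2 × 4 = 134.08
  Sum = 258.7975 µg/mL·hr

AUC = 259 µg/mL·hr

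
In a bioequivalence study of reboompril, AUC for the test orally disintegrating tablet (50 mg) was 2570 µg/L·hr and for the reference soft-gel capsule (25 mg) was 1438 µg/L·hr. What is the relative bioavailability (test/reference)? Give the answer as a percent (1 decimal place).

F_rel = (AUC_test/D_test) / (AUC_ref/D_ref)
      = (2570/50) / (1438/25)
      = 51.4 / 57.52 = 0.8936 = 89.36%

F_rel = 89.4%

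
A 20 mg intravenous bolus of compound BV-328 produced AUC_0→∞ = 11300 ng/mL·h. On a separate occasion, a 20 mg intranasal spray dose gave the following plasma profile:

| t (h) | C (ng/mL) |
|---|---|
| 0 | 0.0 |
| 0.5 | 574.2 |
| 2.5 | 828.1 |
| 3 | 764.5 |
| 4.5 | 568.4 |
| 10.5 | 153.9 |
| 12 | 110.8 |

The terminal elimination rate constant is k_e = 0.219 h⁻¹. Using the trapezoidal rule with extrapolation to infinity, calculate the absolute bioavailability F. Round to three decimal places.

Trapezoidal AUC_0→12 (intranasal spray):
  [0→0.5]: (0.0+574.2)/2 × 0.5 = 143.55
  [0.5→2.5]: (574.2+828.1)/2 × 2 = 1402.3
  [2.5→3]: (828.1+764.5)/2 × 0.5 = 398.15
  [3→4.5]: (764.5+568.4)/2 × 1.5 = 999.675
  [4.5→10.5]: (568.4+153.9)/2 × 6 = 2166.9
  [10.5→12]: (153.9+110.8)/2 × 1.5 = 198.525
  Sum = 5309.1 ng/mL·h
Tail: C_last/k_e = 110.8/0.219 = 505.936
AUC_0→∞ (intranasal spray) = 5309.1 + 505.936 = 5815.036 ng/mL·h
F = (AUC_ev/D_ev)/(AUC_iv/D_iv) = (5815.036/20)/(11300/20) = 290.7518/565 = 0.5146

F = 0.515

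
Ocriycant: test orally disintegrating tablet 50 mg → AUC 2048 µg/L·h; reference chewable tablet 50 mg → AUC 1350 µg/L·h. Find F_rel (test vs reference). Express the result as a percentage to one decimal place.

F_rel = (AUC_test/D_test) / (AUC_ref/D_ref)
      = (2048/50) / (1350/50)
      = 40.96 / 27 = 1.5170 = 151.70%

F_rel = 151.7%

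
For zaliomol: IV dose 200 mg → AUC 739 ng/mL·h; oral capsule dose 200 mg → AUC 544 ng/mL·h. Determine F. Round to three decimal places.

F = (AUC_ev / D_ev) / (AUC_iv / D_iv)
  = (544/200) / (739/200)
  = 2.72 / 3.695 = 0.7361

F = 0.736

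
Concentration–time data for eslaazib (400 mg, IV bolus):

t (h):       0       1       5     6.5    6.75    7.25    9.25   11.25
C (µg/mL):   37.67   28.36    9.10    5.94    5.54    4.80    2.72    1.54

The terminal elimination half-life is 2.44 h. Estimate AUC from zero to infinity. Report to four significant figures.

Trapezoidal AUC_0→11.25:
  [0→1]: (37.67+28.36)/2 × 1 = 33.015
  [1→5]: (28.36+9.10)/2 × 4 = 74.92
  [5→6.5]: (9.10+5.94)/2 × 1.5 = 11.28
  [6.5→6.75]: (5.94+5.54)/2 × 0.25 = 1.435
  [6.75→7.25]: (5.54+4.80)/2 × 0.5 = 2.585
  [7.25→9.25]: (4.80+2.72)/2 × 2 = 7.52
  [9.25→11.25]: (2.72+1.54)/2 × 2 = 4.26
  Sum = 135.015 µg/mL·h
k_e = ln2 / t½ = 0.693147 / 2.44 = 0.2841 h^-1
Extrapolated tail: C_last / k_e = 1.54 / 0.2841 = 5.421
AUC_0→∞ = 135.015 + 5.421 = 140.436 µg/mL·h

AUC = 140.4 µg/mL·h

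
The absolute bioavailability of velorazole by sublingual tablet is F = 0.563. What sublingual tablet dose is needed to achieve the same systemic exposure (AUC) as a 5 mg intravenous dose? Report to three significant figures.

For equal systemic exposure: F × D_ev = D_iv
D_ev = D_iv / F = 5 / 0.563 = 8.88099 mg

D_sublingual = 8.88 mg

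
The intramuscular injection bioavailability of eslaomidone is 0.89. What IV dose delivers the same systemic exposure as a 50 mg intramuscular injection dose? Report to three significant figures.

Systemic exposure from an extravascular dose = F × D_ev, so the equivalent IV dose is F × D_ev.
D_iv = F × D_ev = 0.89 × 50 = 44.5 mg

D_iv = 44.5 mg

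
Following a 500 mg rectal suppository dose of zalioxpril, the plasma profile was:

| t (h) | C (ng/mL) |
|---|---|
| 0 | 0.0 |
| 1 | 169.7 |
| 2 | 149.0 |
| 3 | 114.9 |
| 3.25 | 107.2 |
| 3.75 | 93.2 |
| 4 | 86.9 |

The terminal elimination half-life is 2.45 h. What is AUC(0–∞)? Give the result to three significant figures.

AUC = 784 ng/mL·h

Trapezoidal AUC_0→4:
  [0→1]: (0.0+169.7)/2 × 1 = 84.85
  [1→2]: (169.7+149.0)/2 × 1 = 159.35
  [2→3]: (149.0+114.9)/2 × 1 = 131.95
  [3→3.25]: (114.9+107.2)/2 × 0.25 = 27.7625
  [3.25→3.75]: (107.2+93.2)/2 × 0.5 = 50.1
  [3.75→4]: (93.2+86.9)/2 × 0.25 = 22.5125
  Sum = 476.525 ng/mL·h
k_e = ln2 / t½ = 0.693147 / 2.45 = 0.2829 h^-1
Extrapolated tail: C_last / k_e = 86.9 / 0.2829 = 307.176
AUC_0→∞ = 476.525 + 307.176 = 783.701 ng/mL·h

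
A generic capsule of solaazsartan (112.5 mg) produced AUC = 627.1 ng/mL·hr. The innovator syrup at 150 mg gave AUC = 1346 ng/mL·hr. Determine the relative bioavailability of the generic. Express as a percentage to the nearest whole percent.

F_rel = (AUC_test/D_test) / (AUC_ref/D_ref)
      = (627.1/112.5) / (1346/150)
      = 5.57422 / 8.97333 = 0.6212 = 62.12%

F_rel = 62%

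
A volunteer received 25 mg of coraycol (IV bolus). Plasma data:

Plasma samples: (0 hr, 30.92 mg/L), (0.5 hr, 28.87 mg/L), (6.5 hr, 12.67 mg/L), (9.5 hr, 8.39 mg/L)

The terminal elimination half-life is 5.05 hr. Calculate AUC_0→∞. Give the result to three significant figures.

AUC = 232 mg/L·hr

Trapezoidal AUC_0→9.5:
  [0→0.5]: (30.92+28.87)/2 × 0.5 = 14.9475
  [0.5→6.5]: (28.87+12.67)/2 × 6 = 124.62
  [6.5→9.5]: (12.67+8.39)/2 × 3 = 31.59
  Sum = 171.1575 mg/L·hr
k_e = ln2 / t½ = 0.693147 / 5.05 = 0.1373 hr^-1
Extrapolated tail: C_last / k_e = 8.39 / 0.1373 = 61.107
AUC_0→∞ = 171.1575 + 61.107 = 232.2645 mg/L·hr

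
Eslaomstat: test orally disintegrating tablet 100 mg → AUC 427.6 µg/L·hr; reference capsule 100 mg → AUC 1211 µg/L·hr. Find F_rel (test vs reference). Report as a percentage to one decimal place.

F_rel = 35.3%

F_rel = (AUC_test/D_test) / (AUC_ref/D_ref)
      = (427.6/100) / (1211/100)
      = 4.276 / 12.11 = 0.3531 = 35.31%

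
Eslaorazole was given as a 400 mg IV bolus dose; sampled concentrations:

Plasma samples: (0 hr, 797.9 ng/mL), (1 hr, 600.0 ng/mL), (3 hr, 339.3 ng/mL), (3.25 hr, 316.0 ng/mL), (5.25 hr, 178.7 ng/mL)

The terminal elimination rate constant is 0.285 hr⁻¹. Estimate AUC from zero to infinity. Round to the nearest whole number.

AUC = 2842 ng/mL·hr

Trapezoidal AUC_0→5.25:
  [0→1]: (797.9+600.0)/2 × 1 = 698.95
  [1→3]: (600.0+339.3)/2 × 2 = 939.3
  [3→3.25]: (339.3+316.0)/2 × 0.25 = 81.9125
  [3.25→5.25]: (316.0+178.7)/2 × 2 = 494.7
  Sum = 2214.8625 ng/mL·hr
Extrapolated tail: C_last / k_e = 178.7 / 0.285 = 627.018
AUC_0→∞ = 2214.8625 + 627.018 = 2841.8805 ng/mL·hr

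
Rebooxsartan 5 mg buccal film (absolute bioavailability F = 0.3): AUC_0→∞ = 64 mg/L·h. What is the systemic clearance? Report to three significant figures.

CL = 0.0234 L/h

CL = F × Dose / AUC_0→∞
   = 0.3 × 5 / 64 = 0.0234375 L/h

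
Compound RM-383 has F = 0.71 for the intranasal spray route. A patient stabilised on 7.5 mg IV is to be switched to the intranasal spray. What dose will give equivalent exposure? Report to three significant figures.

For equal systemic exposure: F × D_ev = D_iv
D_ev = D_iv / F = 7.5 / 0.71 = 10.5634 mg

D_intranasal = 10.6 mg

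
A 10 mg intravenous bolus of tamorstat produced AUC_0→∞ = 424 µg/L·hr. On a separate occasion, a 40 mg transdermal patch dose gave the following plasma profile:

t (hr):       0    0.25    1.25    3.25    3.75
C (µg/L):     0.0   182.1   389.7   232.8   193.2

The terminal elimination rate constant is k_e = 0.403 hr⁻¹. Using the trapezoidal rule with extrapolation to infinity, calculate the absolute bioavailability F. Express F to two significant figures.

F = 0.89

Trapezoidal AUC_0→3.75 (transdermal patch):
  [0→0.25]: (0.0+182.1)/2 × 0.25 = 22.7625
  [0.25→1.25]: (182.1+389.7)/2 × 1 = 285.9
  [1.25→3.25]: (389.7+232.8)/2 × 2 = 622.5
  [3.25→3.75]: (232.8+193.2)/2 × 0.5 = 106.5
  Sum = 1037.6625 µg/L·hr
Tail: C_last/k_e = 193.2/0.403 = 479.404
AUC_0→∞ (transdermal patch) = 1037.6625 + 479.404 = 1517.0665 µg/L·hr
F = (AUC_ev/D_ev)/(AUC_iv/D_iv) = (1517.0665/40)/(424/10) = 37.9267/42.4 = 0.8945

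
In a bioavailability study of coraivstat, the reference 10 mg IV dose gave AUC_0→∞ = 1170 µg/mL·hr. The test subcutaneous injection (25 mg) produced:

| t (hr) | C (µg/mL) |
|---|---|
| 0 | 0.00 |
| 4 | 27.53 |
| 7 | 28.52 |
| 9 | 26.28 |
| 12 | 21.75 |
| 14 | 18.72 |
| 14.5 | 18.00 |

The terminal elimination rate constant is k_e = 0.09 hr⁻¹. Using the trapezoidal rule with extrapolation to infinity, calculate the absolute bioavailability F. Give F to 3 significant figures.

F = 0.176

Trapezoidal AUC_0→14.5 (subcutaneous injection):
  [0→4]: (0.00+27.53)/2 × 4 = 55.06
  [4→7]: (27.53+28.52)/2 × 3 = 84.075
  [7→9]: (28.52+26.28)/2 × 2 = 54.8
  [9→12]: (26.28+21.75)/2 × 3 = 72.045
  [12→14]: (21.75+18.72)/2 × 2 = 40.47
  [14→14.5]: (18.72+18.00)/2 × 0.5 = 9.18
  Sum = 315.63 µg/mL·hr
Tail: C_last/k_e = 18.00/0.09 = 200.000
AUC_0→∞ (subcutaneous injection) = 315.63 + 200.000 = 515.63 µg/mL·hr
F = (AUC_ev/D_ev)/(AUC_iv/D_iv) = (515.63/25)/(1170/10) = 20.6252/117 = 0.1763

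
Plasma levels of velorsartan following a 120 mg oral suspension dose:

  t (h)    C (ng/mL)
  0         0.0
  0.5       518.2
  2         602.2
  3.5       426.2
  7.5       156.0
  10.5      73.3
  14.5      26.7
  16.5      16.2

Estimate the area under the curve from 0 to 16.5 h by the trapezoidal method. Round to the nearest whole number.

Trapezoidal AUC_0→16.5:
  [0→0.5]: (0.0+518.2)/2 × 0.5 = 129.55
  [0.5→2]: (518.2+602.2)/2 × 1.5 = 840.3
  [2→3.5]: (602.2+426.2)/2 × 1.5 = 771.3
  [3.5→7.5]: (426.2+156.0)/2 × 4 = 1164.4
  [7.5→10.5]: (156.0+73.3)/2 × 3 = 343.95
  [10.5→14.5]: (73.3+26.7)/2 × 4 = 200.0
  [14.5→16.5]: (26.7+16.2)/2 × 2 = 42.9
  Sum = 3492.4 ng/mL·h

AUC = 3492 ng/mL·h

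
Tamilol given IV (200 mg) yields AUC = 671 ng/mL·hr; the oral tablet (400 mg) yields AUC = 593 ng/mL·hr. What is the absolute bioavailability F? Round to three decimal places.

F = (AUC_ev / D_ev) / (AUC_iv / D_iv)
  = (593/400) / (671/200)
  = 1.4825 / 3.355 = 0.4419

F = 0.442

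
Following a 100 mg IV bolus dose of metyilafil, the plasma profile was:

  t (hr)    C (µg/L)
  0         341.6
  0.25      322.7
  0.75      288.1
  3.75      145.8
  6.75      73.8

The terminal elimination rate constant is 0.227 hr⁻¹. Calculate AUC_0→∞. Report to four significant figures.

AUC = 1541 µg/L·hr

Trapezoidal AUC_0→6.75:
  [0→0.25]: (341.6+322.7)/2 × 0.25 = 83.0375
  [0.25→0.75]: (322.7+288.1)/2 × 0.5 = 152.7
  [0.75→3.75]: (288.1+145.8)/2 × 3 = 650.85
  [3.75→6.75]: (145.8+73.8)/2 × 3 = 329.4
  Sum = 1215.9875 µg/L·hr
Extrapolated tail: C_last / k_e = 73.8 / 0.227 = 325.110
AUC_0→∞ = 1215.9875 + 325.110 = 1541.0975 µg/L·hr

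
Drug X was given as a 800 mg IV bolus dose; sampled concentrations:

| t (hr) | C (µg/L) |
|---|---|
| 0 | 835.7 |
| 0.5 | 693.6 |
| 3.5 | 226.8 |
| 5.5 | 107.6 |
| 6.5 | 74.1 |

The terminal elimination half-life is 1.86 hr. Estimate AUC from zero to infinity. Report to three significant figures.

Trapezoidal AUC_0→6.5:
  [0→0.5]: (835.7+693.6)/2 × 0.5 = 382.325
  [0.5→3.5]: (693.6+226.8)/2 × 3 = 1380.6
  [3.5→5.5]: (226.8+107.6)/2 × 2 = 334.4
  [5.5→6.5]: (107.6+74.1)/2 × 1 = 90.85
  Sum = 2188.175 µg/L·hr
k_e = ln2 / t½ = 0.693147 / 1.86 = 0.3727 hr^-1
Extrapolated tail: C_last / k_e = 74.1 / 0.3727 = 198.819
AUC_0→∞ = 2188.175 + 198.819 = 2386.994 µg/L·hr

AUC = 2390 µg/L·hr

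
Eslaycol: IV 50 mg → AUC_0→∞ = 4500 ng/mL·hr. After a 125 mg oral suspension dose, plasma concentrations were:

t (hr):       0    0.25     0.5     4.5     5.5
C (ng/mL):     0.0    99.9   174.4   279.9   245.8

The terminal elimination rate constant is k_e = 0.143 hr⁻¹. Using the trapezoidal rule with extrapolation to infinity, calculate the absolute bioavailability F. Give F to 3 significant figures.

F = 0.261

Trapezoidal AUC_0→5.5 (oral suspension):
  [0→0.25]: (0.0+99.9)/2 × 0.25 = 12.4875
  [0.25→0.5]: (99.9+174.4)/2 × 0.25 = 34.2875
  [0.5→4.5]: (174.4+279.9)/2 × 4 = 908.6
  [4.5→5.5]: (279.9+245.8)/2 × 1 = 262.85
  Sum = 1218.225 ng/mL·hr
Tail: C_last/k_e = 245.8/0.143 = 1718.881
AUC_0→∞ (oral suspension) = 1218.225 + 1718.881 = 2937.106 ng/mL·hr
F = (AUC_ev/D_ev)/(AUC_iv/D_iv) = (2937.106/125)/(4500/50) = 23.496848/90 = 0.2611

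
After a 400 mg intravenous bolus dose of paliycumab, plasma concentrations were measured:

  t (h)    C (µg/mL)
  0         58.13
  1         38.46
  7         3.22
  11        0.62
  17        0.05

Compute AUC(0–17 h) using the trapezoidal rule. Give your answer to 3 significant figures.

AUC = 183 µg/mL·h

Trapezoidal AUC_0→17:
  [0→1]: (58.13+38.46)/2 × 1 = 48.295
  [1→7]: (38.46+3.22)/2 × 6 = 125.04
  [7→11]: (3.22+0.62)/2 × 4 = 7.68
  [11→17]: (0.62+0.05)/2 × 6 = 2.01
  Sum = 183.025 µg/mL·h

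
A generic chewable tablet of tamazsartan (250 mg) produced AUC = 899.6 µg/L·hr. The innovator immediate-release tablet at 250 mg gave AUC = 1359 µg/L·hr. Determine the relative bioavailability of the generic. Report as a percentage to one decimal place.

F_rel = (AUC_test/D_test) / (AUC_ref/D_ref)
      = (899.6/250) / (1359/250)
      = 3.5984 / 5.436 = 0.6620 = 66.20%

F_rel = 66.2%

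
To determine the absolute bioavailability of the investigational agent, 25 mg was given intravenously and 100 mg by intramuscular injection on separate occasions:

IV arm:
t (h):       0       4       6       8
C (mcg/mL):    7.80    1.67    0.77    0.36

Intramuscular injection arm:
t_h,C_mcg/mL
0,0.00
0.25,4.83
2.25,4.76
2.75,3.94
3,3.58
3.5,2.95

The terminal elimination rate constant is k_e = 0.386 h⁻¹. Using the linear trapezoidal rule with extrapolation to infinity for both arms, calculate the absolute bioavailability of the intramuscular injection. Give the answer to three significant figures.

Trapezoidal AUC_0→8 (IV):
  [0→4]: (7.80+1.67)/2 × 4 = 18.94
  [4→6]: (1.67+0.77)/2 × 2 = 2.44
  [6→8]: (0.77+0.36)/2 × 2 = 1.13
  Sum = 22.51 mcg/mL·h
IV tail: 0.36/0.386 = 0.933; AUC_iv,0→∞ = 22.51 + 0.933 = 23.443 mcg/mL·h
Trapezoidal AUC_0→3.5 (intramuscular injection):
  [0→0.25]: (0.00+4.83)/2 × 0.25 = 0.60375
  [0.25→2.25]: (4.83+4.76)/2 × 2 = 9.59
  [2.25→2.75]: (4.76+3.94)/2 × 0.5 = 2.175
  [2.75→3]: (3.94+3.58)/2 × 0.25 = 0.94
  [3→3.5]: (3.58+2.95)/2 × 0.5 = 1.6325
  Sum = 14.94125 mcg/mL·h
intramuscular injection tail: 2.95/0.386 = 7.642; AUC_ev,0→∞ = 14.94125 + 7.642 = 22.58325 mcg/mL·h
F = (AUC_ev/D_ev)/(AUC_iv/D_iv) = (22.58325/100)/(23.443/25) = 0.2258325/0.93772 = 0.2408

F = 0.241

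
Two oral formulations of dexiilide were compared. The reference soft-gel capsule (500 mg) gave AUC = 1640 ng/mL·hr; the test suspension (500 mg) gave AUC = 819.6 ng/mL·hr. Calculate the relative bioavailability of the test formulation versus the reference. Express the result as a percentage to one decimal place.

F_rel = (AUC_test/D_test) / (AUC_ref/D_ref)
      = (819.6/500) / (1640/500)
      = 1.6392 / 3.28 = 0.4998 = 49.98%

F_rel = 50.0%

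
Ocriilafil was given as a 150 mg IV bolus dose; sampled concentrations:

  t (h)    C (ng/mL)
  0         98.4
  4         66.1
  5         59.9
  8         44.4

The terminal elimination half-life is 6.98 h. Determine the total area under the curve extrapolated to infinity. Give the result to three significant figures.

Trapezoidal AUC_0→8:
  [0→4]: (98.4+66.1)/2 × 4 = 329.0
  [4→5]: (66.1+59.9)/2 × 1 = 63.0
  [5→8]: (59.9+44.4)/2 × 3 = 156.45
  Sum = 548.45 ng/mL·h
k_e = ln2 / t½ = 0.693147 / 6.98 = 0.0993 h^-1
Extrapolated tail: C_last / k_e = 44.4 / 0.0993 = 447.130
AUC_0→∞ = 548.45 + 447.130 = 995.58 ng/mL·h

AUC = 996 ng/mL·h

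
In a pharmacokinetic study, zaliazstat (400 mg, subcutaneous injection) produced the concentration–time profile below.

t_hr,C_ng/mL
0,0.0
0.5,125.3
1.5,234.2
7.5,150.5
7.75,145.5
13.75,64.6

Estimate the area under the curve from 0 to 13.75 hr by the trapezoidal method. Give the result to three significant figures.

Trapezoidal AUC_0→13.75:
  [0→0.5]: (0.0+125.3)/2 × 0.5 = 31.325
  [0.5→1.5]: (125.3+234.2)/2 × 1 = 179.75
  [1.5→7.5]: (234.2+150.5)/2 × 6 = 1154.1
  [7.5→7.75]: (150.5+145.5)/2 × 0.25 = 37.0
  [7.75→13.75]: (145.5+64.6)/2 × 6 = 630.3
  Sum = 2032.475 ng/mL·hr

AUC = 2030 ng/mL·hr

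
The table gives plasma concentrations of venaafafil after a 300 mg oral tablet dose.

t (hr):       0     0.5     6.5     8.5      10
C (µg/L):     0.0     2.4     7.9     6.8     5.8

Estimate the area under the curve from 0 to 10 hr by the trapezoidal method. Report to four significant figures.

AUC = 55.65 µg/L·hr

Trapezoidal AUC_0→10:
  [0→0.5]: (0.0+2.4)/2 × 0.5 = 0.6
  [0.5→6.5]: (2.4+7.9)/2 × 6 = 30.9
  [6.5→8.5]: (7.9+6.8)/2 × 2 = 14.7
  [8.5→10]: (6.8+5.8)/2 × 1.5 = 9.45
  Sum = 55.65 µg/L·hr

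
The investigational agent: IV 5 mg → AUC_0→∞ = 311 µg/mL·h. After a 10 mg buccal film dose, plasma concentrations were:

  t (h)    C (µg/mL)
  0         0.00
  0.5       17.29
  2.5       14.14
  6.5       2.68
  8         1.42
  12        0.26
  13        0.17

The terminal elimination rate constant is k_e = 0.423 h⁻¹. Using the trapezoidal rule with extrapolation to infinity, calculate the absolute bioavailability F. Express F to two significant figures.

Trapezoidal AUC_0→13 (buccal film):
  [0→0.5]: (0.00+17.29)/2 × 0.5 = 4.3225
  [0.5→2.5]: (17.29+14.14)/2 × 2 = 31.43
  [2.5→6.5]: (14.14+2.68)/2 × 4 = 33.64
  [6.5→8]: (2.68+1.42)/2 × 1.5 = 3.075
  [8→12]: (1.42+0.26)/2 × 4 = 3.36
  [12→13]: (0.26+0.17)/2 × 1 = 0.215
  Sum = 76.0425 µg/mL·h
Tail: C_last/k_e = 0.17/0.423 = 0.402
AUC_0→∞ (buccal film) = 76.0425 + 0.402 = 76.4445 µg/mL·h
F = (AUC_ev/D_ev)/(AUC_iv/D_iv) = (76.4445/10)/(311/5) = 7.64445/62.2 = 0.1229

F = 0.12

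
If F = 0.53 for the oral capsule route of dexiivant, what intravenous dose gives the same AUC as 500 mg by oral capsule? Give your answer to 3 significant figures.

D_iv = 265 mg

Systemic exposure from an extravascular dose = F × D_ev, so the equivalent IV dose is F × D_ev.
D_iv = F × D_ev = 0.53 × 500 = 265 mg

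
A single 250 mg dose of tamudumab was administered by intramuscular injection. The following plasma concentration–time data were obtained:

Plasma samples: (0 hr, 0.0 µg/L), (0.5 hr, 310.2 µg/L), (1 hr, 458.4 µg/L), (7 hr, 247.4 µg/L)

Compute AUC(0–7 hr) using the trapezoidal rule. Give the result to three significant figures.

Trapezoidal AUC_0→7:
  [0→0.5]: (0.0+310.2)/2 × 0.5 = 77.55
  [0.5→1]: (310.2+458.4)/2 × 0.5 = 192.15
  [1→7]: (458.4+247.4)/2 × 6 = 2117.4
  Sum = 2387.1 µg/L·hr

AUC = 2390 µg/L·hr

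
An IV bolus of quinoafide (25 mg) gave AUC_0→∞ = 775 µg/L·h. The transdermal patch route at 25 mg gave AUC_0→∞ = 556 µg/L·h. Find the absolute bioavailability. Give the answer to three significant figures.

F = (AUC_ev / D_ev) / (AUC_iv / D_iv)
  = (556/25) / (775/25)
  = 22.24 / 31 = 0.7174

F = 0.717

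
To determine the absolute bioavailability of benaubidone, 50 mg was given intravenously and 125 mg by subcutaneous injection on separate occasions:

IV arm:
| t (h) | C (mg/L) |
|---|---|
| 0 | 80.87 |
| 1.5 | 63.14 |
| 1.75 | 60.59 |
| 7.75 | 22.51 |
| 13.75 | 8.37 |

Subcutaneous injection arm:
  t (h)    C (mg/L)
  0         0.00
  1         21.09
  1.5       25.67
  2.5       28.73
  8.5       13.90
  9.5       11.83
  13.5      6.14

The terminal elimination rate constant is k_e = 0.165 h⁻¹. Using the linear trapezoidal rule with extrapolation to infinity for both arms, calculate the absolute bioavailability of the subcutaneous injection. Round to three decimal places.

Trapezoidal AUC_0→13.75 (IV):
  [0→1.5]: (80.87+63.14)/2 × 1.5 = 108.0075
  [1.5→1.75]: (63.14+60.59)/2 × 0.25 = 15.46625
  [1.75→7.75]: (60.59+22.51)/2 × 6 = 249.3
  [7.75→13.75]: (22.51+8.37)/2 × 6 = 92.64
  Sum = 465.41375 mg/L·h
IV tail: 8.37/0.165 = 50.727; AUC_iv,0→∞ = 465.41375 + 50.727 = 516.14075 mg/L·h
Trapezoidal AUC_0→13.5 (subcutaneous injection):
  [0→1]: (0.00+21.09)/2 × 1 = 10.545
  [1→1.5]: (21.09+25.67)/2 × 0.5 = 11.69
  [1.5→2.5]: (25.67+28.73)/2 × 1 = 27.2
  [2.5→8.5]: (28.73+13.90)/2 × 6 = 127.89
  [8.5→9.5]: (13.90+11.83)/2 × 1 = 12.865
  [9.5→13.5]: (11.83+6.14)/2 × 4 = 35.94
  Sum = 226.13 mg/L·h
subcutaneous injection tail: 6.14/0.165 = 37.212; AUC_ev,0→∞ = 226.13 + 37.212 = 263.342 mg/L·h
F = (AUC_ev/D_ev)/(AUC_iv/D_iv) = (263.342/125)/(516.14075/50) = 2.106736/10.322815 = 0.2041

F = 0.204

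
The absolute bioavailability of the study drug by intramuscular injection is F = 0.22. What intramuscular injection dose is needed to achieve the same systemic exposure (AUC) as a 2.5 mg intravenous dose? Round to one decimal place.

For equal systemic exposure: F × D_ev = D_iv
D_ev = D_iv / F = 2.5 / 0.22 = 11.3636 mg

D_intramuscular = 11.4 mg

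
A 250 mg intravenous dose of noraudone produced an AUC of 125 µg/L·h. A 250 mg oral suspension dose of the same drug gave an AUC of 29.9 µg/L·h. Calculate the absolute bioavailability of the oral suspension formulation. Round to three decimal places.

F = 0.239

F = (AUC_ev / D_ev) / (AUC_iv / D_iv)
  = (29.9/250) / (125/250)
  = 0.1196 / 0.5 = 0.2392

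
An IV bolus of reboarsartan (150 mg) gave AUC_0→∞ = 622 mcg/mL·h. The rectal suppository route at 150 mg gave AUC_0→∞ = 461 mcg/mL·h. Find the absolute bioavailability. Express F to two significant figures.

F = (AUC_ev / D_ev) / (AUC_iv / D_iv)
  = (461/150) / (622/150)
  = 3.07333 / 4.14667 = 0.7412

F = 0.74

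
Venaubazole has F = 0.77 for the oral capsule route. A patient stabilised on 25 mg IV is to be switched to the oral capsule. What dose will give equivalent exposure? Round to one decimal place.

D_oral = 32.5 mg

For equal systemic exposure: F × D_ev = D_iv
D_ev = D_iv / F = 25 / 0.77 = 32.4675 mg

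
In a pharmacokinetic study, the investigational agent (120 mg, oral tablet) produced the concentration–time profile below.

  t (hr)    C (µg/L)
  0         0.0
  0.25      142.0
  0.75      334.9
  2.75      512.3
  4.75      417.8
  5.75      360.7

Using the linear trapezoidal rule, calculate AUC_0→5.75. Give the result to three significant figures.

Trapezoidal AUC_0→5.75:
  [0→0.25]: (0.0+142.0)/2 × 0.25 = 17.75
  [0.25→0.75]: (142.0+334.9)/2 × 0.5 = 119.225
  [0.75→2.75]: (334.9+512.3)/2 × 2 = 847.2
  [2.75→4.75]: (512.3+417.8)/2 × 2 = 930.1
  [4.75→5.75]: (417.8+360.7)/2 × 1 = 389.25
  Sum = 2303.525 µg/L·hr

AUC = 2300 µg/L·hr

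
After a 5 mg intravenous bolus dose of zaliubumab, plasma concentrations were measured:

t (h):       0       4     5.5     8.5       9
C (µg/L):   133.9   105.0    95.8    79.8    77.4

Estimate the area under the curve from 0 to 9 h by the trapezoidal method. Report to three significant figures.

AUC = 931 µg/L·h

Trapezoidal AUC_0→9:
  [0→4]: (133.9+105.0)/2 × 4 = 477.8
  [4→5.5]: (105.0+95.8)/2 × 1.5 = 150.6
  [5.5→8.5]: (95.8+79.8)/2 × 3 = 263.4
  [8.5→9]: (79.8+77.4)/2 × 0.5 = 39.3
  Sum = 931.1 µg/L·h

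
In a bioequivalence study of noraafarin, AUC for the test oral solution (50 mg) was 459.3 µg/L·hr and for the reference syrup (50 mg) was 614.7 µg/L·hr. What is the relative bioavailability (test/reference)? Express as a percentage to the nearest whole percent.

F_rel = 75%

F_rel = (AUC_test/D_test) / (AUC_ref/D_ref)
      = (459.3/50) / (614.7/50)
      = 9.186 / 12.294 = 0.7472 = 74.72%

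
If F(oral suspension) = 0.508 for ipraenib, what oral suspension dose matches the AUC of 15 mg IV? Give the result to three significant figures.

For equal systemic exposure: F × D_ev = D_iv
D_ev = D_iv / F = 15 / 0.508 = 29.5276 mg

D_oral = 29.5 mg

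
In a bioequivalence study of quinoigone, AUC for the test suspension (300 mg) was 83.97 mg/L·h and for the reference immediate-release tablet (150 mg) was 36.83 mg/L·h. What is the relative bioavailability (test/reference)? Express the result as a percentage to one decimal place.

F_rel = (AUC_test/D_test) / (AUC_ref/D_ref)
      = (83.97/300) / (36.83/150)
      = 0.2799 / 0.245533 = 1.1400 = 114.00%

F_rel = 114.0%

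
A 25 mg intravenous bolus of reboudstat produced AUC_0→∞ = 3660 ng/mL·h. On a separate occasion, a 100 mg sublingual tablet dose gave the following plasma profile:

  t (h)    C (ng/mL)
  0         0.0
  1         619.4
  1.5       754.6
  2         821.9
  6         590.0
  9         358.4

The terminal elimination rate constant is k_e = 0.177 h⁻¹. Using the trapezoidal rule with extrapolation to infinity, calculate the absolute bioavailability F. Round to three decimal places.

F = 0.500

Trapezoidal AUC_0→9 (sublingual tablet):
  [0→1]: (0.0+619.4)/2 × 1 = 309.7
  [1→1.5]: (619.4+754.6)/2 × 0.5 = 343.5
  [1.5→2]: (754.6+821.9)/2 × 0.5 = 394.125
  [2→6]: (821.9+590.0)/2 × 4 = 2823.8
  [6→9]: (590.0+358.4)/2 × 3 = 1422.6
  Sum = 5293.725 ng/mL·h
Tail: C_last/k_e = 358.4/0.177 = 2024.859
AUC_0→∞ (sublingual tablet) = 5293.725 + 2024.859 = 7318.584 ng/mL·h
F = (AUC_ev/D_ev)/(AUC_iv/D_iv) = (7318.584/100)/(3660/25) = 73.18584/146.4 = 0.4999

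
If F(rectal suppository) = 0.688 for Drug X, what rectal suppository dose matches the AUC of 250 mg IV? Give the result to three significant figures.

For equal systemic exposure: F × D_ev = D_iv
D_ev = D_iv / F = 250 / 0.688 = 363.372 mg

D_rectal = 363 mg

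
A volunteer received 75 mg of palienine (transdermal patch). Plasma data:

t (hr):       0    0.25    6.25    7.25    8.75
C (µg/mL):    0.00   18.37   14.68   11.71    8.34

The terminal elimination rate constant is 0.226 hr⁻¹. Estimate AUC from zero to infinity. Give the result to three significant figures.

AUC = 167 µg/mL·hr

Trapezoidal AUC_0→8.75:
  [0→0.25]: (0.00+18.37)/2 × 0.25 = 2.29625
  [0.25→6.25]: (18.37+14.68)/2 × 6 = 99.15
  [6.25→7.25]: (14.68+11.71)/2 × 1 = 13.195
  [7.25→8.75]: (11.71+8.34)/2 × 1.5 = 15.0375
  Sum = 129.67875 µg/mL·hr
Extrapolated tail: C_last / k_e = 8.34 / 0.226 = 36.903
AUC_0→∞ = 129.67875 + 36.903 = 166.58175 µg/mL·hr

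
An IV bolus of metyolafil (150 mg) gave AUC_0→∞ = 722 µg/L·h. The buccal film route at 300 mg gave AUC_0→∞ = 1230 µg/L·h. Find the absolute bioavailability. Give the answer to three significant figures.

F = (AUC_ev / D_ev) / (AUC_iv / D_iv)
  = (1230/300) / (722/150)
  = 4.1 / 4.81333 = 0.8518

F = 0.852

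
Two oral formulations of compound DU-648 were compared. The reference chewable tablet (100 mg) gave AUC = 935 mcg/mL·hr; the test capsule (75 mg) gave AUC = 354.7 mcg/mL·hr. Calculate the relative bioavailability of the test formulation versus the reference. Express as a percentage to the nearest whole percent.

F_rel = 51%

F_rel = (AUC_test/D_test) / (AUC_ref/D_ref)
      = (354.7/75) / (935/100)
      = 4.72933 / 9.35 = 0.5058 = 50.58%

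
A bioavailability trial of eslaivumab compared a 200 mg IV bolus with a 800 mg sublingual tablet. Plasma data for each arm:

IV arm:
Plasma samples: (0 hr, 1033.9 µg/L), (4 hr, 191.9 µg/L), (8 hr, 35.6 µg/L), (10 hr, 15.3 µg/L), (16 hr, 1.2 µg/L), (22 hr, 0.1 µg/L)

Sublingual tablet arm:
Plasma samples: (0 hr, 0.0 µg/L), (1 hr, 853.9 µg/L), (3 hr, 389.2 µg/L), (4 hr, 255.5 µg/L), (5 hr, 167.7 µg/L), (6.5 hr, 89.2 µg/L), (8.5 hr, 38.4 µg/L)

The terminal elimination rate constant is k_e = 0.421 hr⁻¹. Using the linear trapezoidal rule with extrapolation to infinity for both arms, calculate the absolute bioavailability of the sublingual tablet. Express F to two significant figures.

F = 0.22

Trapezoidal AUC_0→22 (IV):
  [0→4]: (1033.9+191.9)/2 × 4 = 2451.6
  [4→8]: (191.9+35.6)/2 × 4 = 455.0
  [8→10]: (35.6+15.3)/2 × 2 = 50.9
  [10→16]: (15.3+1.2)/2 × 6 = 49.5
  [16→22]: (1.2+0.1)/2 × 6 = 3.9
  Sum = 3010.9 µg/L·hr
IV tail: 0.1/0.421 = 0.238; AUC_iv,0→∞ = 3010.9 + 0.238 = 3011.138 µg/L·hr
Trapezoidal AUC_0→8.5 (sublingual tablet):
  [0→1]: (0.0+853.9)/2 × 1 = 426.95
  [1→3]: (853.9+389.2)/2 × 2 = 1243.1
  [3→4]: (389.2+255.5)/2 × 1 = 322.35
  [4→5]: (255.5+167.7)/2 × 1 = 211.6
  [5→6.5]: (167.7+89.2)/2 × 1.5 = 192.675
  [6.5→8.5]: (89.2+38.4)/2 × 2 = 127.6
  Sum = 2524.275 µg/L·hr
sublingual tablet tail: 38.4/0.421 = 91.211; AUC_ev,0→∞ = 2524.275 + 91.211 = 2615.486 µg/L·hr
F = (AUC_ev/D_ev)/(AUC_iv/D_iv) = (2615.486/800)/(3011.138/200) = 3.2693575/15.05569 = 0.2172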